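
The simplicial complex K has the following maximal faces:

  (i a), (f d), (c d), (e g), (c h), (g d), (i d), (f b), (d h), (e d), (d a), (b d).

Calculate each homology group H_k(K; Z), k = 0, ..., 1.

H_0 ≅ Z,  H_1 ≅ Z^4.

Order the vertices as a < b < c < d < e < f < g < h < i. Listing each simplex with vertices in this order, K has dimension 1 with simplices:

  0-simplices (9): a, b, c, d, e, f, g, h, i
  1-simplices (12): ad, ai, bd, bf, cd, ch, de, df, dg, dh, di, eg

so the chain groups are C_0 ≅ Z^9, C_1 ≅ Z^12.

The boundary map ∂_1: C_1 → C_0 is given by ∂[p,q] = [q] − [p]. For instance
  ∂dh = h − d.
This gives a 9×12 integer matrix of rank 8; reducing to Smith normal form yields diagonal entries (1,1,1,1,1,1,1,1).

From H_k ≅ ker(∂_k) / im(∂_{k+1}) we obtain:

  H_0: rank C_0 − rank ∂_1 = 9 − 8 = 1, and the invariant factors of ∂_1 are all 1, so H_0 ≅ Z.
  H_1: rank ker ∂_1 − rank ∂_2 = (12 − 8) − 0 = 4, and there is no ∂_2, so H_1 ≅ Z^4.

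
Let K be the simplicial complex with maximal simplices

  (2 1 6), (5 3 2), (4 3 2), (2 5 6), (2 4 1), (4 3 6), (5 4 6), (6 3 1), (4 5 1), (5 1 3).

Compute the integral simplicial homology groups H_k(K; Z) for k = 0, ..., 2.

H_0 = Z,  H_1 = Z/2Z,  H_2 = 0.

We work with the vertex ordering 1 < 2 < 3 < 4 < 5 < 6. The simplices of K, each written with vertices in increasing order, are:

  0-simplices (6): [1], [2], [3], [4], [5], [6]
  1-simplices (15): [1,2], [1,3], [1,4], [1,5], [1,6], [2,3], [2,4], [2,5], [2,6], [3,4], [3,5], [3,6], [4,5], [4,6], [5,6]
  2-simplices (10): [1,2,4], [1,2,6], [1,3,5], [1,3,6], [1,4,5], [2,3,4], [2,3,5], [2,5,6], [3,4,6], [4,5,6]

Hence C_0 ≅ Z^6, C_1 ≅ Z^15, C_2 ≅ Z^10.

∂_1: C_1 → C_0 maps an edge to its endpoints' difference, ∂[p,q] = q − p. For instance
  ∂[3,4] = [4] − [3].
The resulting 6×15 matrix has rank 5, and its Smith normal form has invariant factors (1,1,1,1,1).

∂_2: C_2 → C_1 sends each 2-simplex [p,q,r] to [q,r] − [p,r] + [p,q]. For instance
  ∂[1,4,5] = [4,5] − [1,5] + [1,4],
  ∂[1,3,5] = [3,5] − [1,5] + [1,3].
The resulting 15×10 matrix has rank 10, and its Smith normal form has invariant factors (1,1,1,1,1,1,1,1,1,2).

Reading off H_k = ker ∂_k / im ∂_{k+1}:

  H_0: rank C_0 − rank ∂_1 = 6 − 5 = 1, and the invariant factors of ∂_1 are all 1, so H_0 ≅ Z.
  H_1: rank ker ∂_1 − rank ∂_2 = (15 − 5) − 10 = 0, and ∂_2 has invariant factor 2 > 1, so H_1 ≅ Z/2Z.
  H_2: rank ker ∂_2 − rank ∂_3 = (10 − 10) − 0 = 0, and there is no ∂_3, so H_2 ≅ 0.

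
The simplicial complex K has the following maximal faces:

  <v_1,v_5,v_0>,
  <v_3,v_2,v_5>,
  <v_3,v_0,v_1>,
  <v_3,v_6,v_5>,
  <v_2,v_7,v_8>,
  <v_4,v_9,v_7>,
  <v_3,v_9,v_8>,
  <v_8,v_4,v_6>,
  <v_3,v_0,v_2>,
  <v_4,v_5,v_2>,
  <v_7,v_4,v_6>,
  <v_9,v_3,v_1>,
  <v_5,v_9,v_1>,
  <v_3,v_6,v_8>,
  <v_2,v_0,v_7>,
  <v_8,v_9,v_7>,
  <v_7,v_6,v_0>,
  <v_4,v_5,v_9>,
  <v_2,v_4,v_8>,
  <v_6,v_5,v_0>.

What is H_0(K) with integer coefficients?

H_0 ≅ Z.

Take the total order v_0 < v_1 < v_2 < v_3 < v_4 < v_5 < v_6 < v_7 < v_8 < v_9 on the vertex set. Then K (dimension 2) consists of the simplices:

  0-simplices (10): [v_0], [v_1], [v_2], [v_3], [v_4], [v_5], [v_6], [v_7], [v_8], [v_9]
  1-simplices (30): (30 of them)
  2-simplices (20): (20 of them)

so the chain groups are C_0 ≅ Z^10, C_1 ≅ Z^30, C_2 ≅ Z^20.

The boundary map ∂_1: C_1 → C_0 maps an edge to its endpoints' difference, ∂[p,q] = q − p.
This gives a 10×30 integer matrix of rank 9; reducing to Smith normal form yields diagonal entries (1,1,1,1,1,1,1,1,1).

Boundary ∂_2: C_2 → C_1 sends each 2-simplex [p,q,r] to [q,r] − [p,r] + [p,q]. For instance
  ∂[v_3,v_6,v_8] = [v_6,v_8] − [v_3,v_8] + [v_3,v_6],
  ∂[v_4,v_6,v_7] = [v_6,v_7] − [v_4,v_7] + [v_4,v_6].
The resulting 30×20 matrix has rank 20, and its Smith normal form has invariant factors (1,1,1,1,1,1,1,1,1,1,1,1,1,1,1,1,1,1,1,2).

Computing H_k = (kernel of ∂_k) / (image of ∂_{k+1}):

  H_0: rank C_0 − rank ∂_1 = 10 − 9 = 1, and the invariant factors of ∂_1 are all 1, so H_0 ≅ Z.

(K is a triangulation of the Klein bottle.)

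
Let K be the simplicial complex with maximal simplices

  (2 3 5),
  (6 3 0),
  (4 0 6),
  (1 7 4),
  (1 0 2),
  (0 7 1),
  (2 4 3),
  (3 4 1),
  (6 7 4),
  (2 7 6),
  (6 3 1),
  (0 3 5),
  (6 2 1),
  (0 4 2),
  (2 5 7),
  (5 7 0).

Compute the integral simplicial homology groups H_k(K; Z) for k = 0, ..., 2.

We work with the vertex ordering 0 < 1 < 2 < 3 < 4 < 5 < 6 < 7. The simplices of K, each written with vertices in increasing order, are:

  0-simplices (8): [0], [1], [2], [3], [4], [5], [6], [7]
  1-simplices (24): (24 of them)
  2-simplices (16): [0,1,2], [0,1,7], [0,2,4], [0,3,5], [0,3,6], [0,4,6], [0,5,7], [1,2,6], [1,3,4], [1,3,6], [1,4,7], [2,3,4], [2,3,5], [2,5,7], [2,6,7], [4,6,7]

giving chain groups C_0 ≅ Z^8, C_1 ≅ Z^24, C_2 ≅ Z^16.

Boundary ∂_1: C_1 → C_0 is given by ∂[p,q] = [q] − [p]. For instance
  ∂[2,3] = [3] − [2].
As a 8×24 matrix over Z this has rank 7, with invariant factors (1,1,1,1,1,1,1).

The boundary map ∂_2: C_2 → C_1 sends each 2-simplex [p,q,r] to [q,r] − [p,r] + [p,q]. For instance
  ∂[1,3,6] = [3,6] − [1,6] + [1,3],
  ∂[1,3,4] = [3,4] − [1,4] + [1,3].
The 24×16 boundary matrix has rank 15 and Smith normal form diag(1,1,1,1,1,1,1,1,1,1,1,1,1,1,1).

Now H_k = ker ∂_k / im ∂_{k+1}, so:

  H_0: rank C_0 − rank ∂_1 = 8 − 7 = 1, and the invariant factors of ∂_1 are all 1, so H_0 = Z.
  H_1: rank ker ∂_1 − rank ∂_2 = (24 − 7) − 15 = 2, and the invariant factors of ∂_2 are all 1, so H_1 = Z^2.
  H_2: rank ker ∂_2 − rank ∂_3 = (16 − 15) − 0 = 1, and there is no ∂_3, so H_2 = Z.

(K is a triangulation of the torus T^2.)

H_0 ≅ Z,  H_1 ≅ Z^2,  H_2 ≅ Z.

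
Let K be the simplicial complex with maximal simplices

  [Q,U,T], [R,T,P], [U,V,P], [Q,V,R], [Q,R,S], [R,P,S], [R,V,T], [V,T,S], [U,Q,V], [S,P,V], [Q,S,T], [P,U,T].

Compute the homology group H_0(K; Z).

K has 7 vertices, 18 edges, 12 triangles.
rank ∂_0 = 0, rank ∂_1 = 6 ⇒ b_0 = 7 − 0 − 6 = 1; all invariant factors of ∂_1 are 1 so no torsion. So H_0 ≅ Z.

H_0 = Z.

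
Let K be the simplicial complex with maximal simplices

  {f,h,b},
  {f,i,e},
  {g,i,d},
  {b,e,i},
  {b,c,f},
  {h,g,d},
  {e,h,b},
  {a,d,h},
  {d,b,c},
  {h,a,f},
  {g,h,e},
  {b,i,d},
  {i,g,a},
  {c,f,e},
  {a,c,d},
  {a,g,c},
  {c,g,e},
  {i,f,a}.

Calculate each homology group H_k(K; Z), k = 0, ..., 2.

H_0 ≅ Z,  H_1 ≅ Z ⊕ Z/2Z,  H_2 = 0.

Fix the vertex order a < b < c < d < e < f < g < h < i and write every simplex with vertices in increasing order. Then dim K = 2 and the simplices of K are:

  0-simplices (9): a, b, c, d, e, f, g, h, i
  1-simplices (27): ac, ad, af, ag, ah, ai, bc, bd, be, bf, bh, bi, cd, ce, cf, cg, dg, dh, di, ef, eg, eh, ei, fh, fi, gh, gi
  2-simplices (18): acd, acg, adh, afh, afi, agi, bcd, bcf, bdi, beh, bei, bfh, cef, ceg, dgh, dgi, efi, egh

so the chain groups are C_0 ≅ Z^9, C_1 ≅ Z^27, C_2 ≅ Z^18.

The boundary map ∂_1: C_1 → C_0 maps an edge to its endpoints' difference, ∂[p,q] = q − p. For instance
  ∂ei = i − e.
As a 9×27 matrix over Z this has rank 8, with invariant factors (1,1,1,1,1,1,1,1).

The boundary map ∂_2: C_2 → C_1 maps a triangle to the signed sum of its edges. For instance
  ∂afh = fh − ah + af,
  ∂efi = fi − ei + ef.
The resulting 27×18 matrix has rank 18, and its Smith normal form has invariant factors (1,1,1,1,1,1,1,1,1,1,1,1,1,1,1,1,1,2).

Computing H_k = (kernel of ∂_k) / (image of ∂_{k+1}):

  H_0: rank C_0 − rank ∂_1 = 9 − 8 = 1, and the invariant factors of ∂_1 are all 1, so H_0 = Z.
  H_1: rank ker ∂_1 − rank ∂_2 = (27 − 8) − 18 = 1, and ∂_2 has invariant factor 2 > 1, so H_1 = Z ⊕ Z/2Z.
  H_2: rank ker ∂_2 − rank ∂_3 = (18 − 18) − 0 = 0, and there is no ∂_3, so H_2 = 0.

(K is a triangulation of the Klein bottle.)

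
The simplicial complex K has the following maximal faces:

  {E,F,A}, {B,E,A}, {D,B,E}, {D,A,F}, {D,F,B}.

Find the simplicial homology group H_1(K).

Order the vertices as A < B < D < E < F. Listing each simplex with vertices in this order, K has dimension 2 with simplices:

  0-simplices (5): A, B, D, E, F
  1-simplices (10): AB, AD, AE, AF, BD, BE, BF, DE, DF, EF
  2-simplices (5): ABE, ADF, AEF, BDE, BDF

giving chain groups C_0 ≅ Z^5, C_1 ≅ Z^10, C_2 ≅ Z^5.

The boundary map ∂_1: C_1 → C_0 sends each edge [p,q] (with p < q) to q − p.
The resulting 5×10 matrix has rank 4, and its Smith normal form has invariant factors (1,1,1,1).

The boundary map ∂_2: C_2 → C_1 maps a triangle to the signed sum of its edges. For instance
  ∂BDF = DF − BF + BD,
  ∂ABE = BE − AE + AB.
The 10×5 boundary matrix has rank 5 and Smith normal form diag(1,1,1,1,1).

From H_k ≅ ker(∂_k) / im(∂_{k+1}) we obtain:

  H_1: rank ker ∂_1 − rank ∂_2 = (10 − 4) − 5 = 1, and the invariant factors of ∂_2 are all 1, so H_1 = Z.

(K is a triangulation of the Möbius band.)

H_1 = Z.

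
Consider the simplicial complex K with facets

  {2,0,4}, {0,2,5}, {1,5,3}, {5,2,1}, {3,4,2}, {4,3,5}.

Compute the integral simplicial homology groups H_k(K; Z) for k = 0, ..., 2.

We work with the vertex ordering 0 < 1 < 2 < 3 < 4 < 5. The simplices of K, each written with vertices in increasing order, are:

  0-simplices (6): [0], [1], [2], [3], [4], [5]
  1-simplices (12): [0,2], [0,4], [0,5], [1,2], [1,3], [1,5], [2,3], [2,4], [2,5], [3,4], [3,5], [4,5]
  2-simplices (6): [0,2,4], [0,2,5], [1,2,5], [1,3,5], [2,3,4], [3,4,5]

Hence C_0 ≅ Z^6, C_1 ≅ Z^12, C_2 ≅ Z^6.

∂_1: C_1 → C_0 is given by ∂[p,q] = [q] − [p].
The 6×12 boundary matrix has rank 5 and Smith normal form diag(1,1,1,1,1).

The boundary map ∂_2: C_2 → C_1 maps a triangle to the signed sum of its edges. For instance
  ∂[2,3,4] = [3,4] − [2,4] + [2,3],
  ∂[1,3,5] = [3,5] − [1,5] + [1,3].
As a 12×6 matrix over Z this has rank 6, with invariant factors (1,1,1,1,1,1).

Reading off H_k = ker ∂_k / im ∂_{k+1}:

  H_0: rank C_0 − rank ∂_1 = 6 − 5 = 1, and the invariant factors of ∂_1 are all 1, so H_0 ≅ Z.
  H_1: rank ker ∂_1 − rank ∂_2 = (12 − 5) − 6 = 1, and the invariant factors of ∂_2 are all 1, so H_1 ≅ Z.
  H_2: rank ker ∂_2 − rank ∂_3 = (6 − 6) − 0 = 0, and there is no ∂_3, so H_2 ≅ 0.

As a check, the Euler characteristic is 6 − 12 + 6 = 0, which agrees with 1 − 1 + 0 = 0.
(K is a triangulation of the cylinder S^1 x I.)

H_0 = Z,  H_1 = Z,  H_2 = 0.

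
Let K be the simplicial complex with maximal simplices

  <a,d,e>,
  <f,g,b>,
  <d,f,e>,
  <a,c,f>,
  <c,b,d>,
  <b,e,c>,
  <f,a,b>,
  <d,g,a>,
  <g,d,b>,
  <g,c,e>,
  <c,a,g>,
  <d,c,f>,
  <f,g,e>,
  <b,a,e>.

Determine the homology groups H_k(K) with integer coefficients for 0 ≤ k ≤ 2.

H_0 = Z,  H_1 = Z^2,  H_2 = Z.

Take the total order a < b < c < d < e < f < g on the vertex set. Then K (dimension 2) consists of the simplices:

  0-simplices (7): a, b, c, d, e, f, g
  1-simplices (21): ab, ac, ad, ae, af, ag, bc, bd, be, bf, bg, cd, ce, cf, cg, de, df, dg, ef, eg, fg
  2-simplices (14): abe, abf, acf, acg, ade, adg, bcd, bce, bdg, bfg, cdf, ceg, def, efg

giving chain groups C_0 ≅ Z^7, C_1 ≅ Z^21, C_2 ≅ Z^14.

Boundary ∂_1: C_1 → C_0 sends each edge [p,q] (with p < q) to q − p. For instance
  ∂ef = f − e.
The resulting 7×21 matrix has rank 6, and its Smith normal form has invariant factors (1,1,1,1,1,1).

Boundary ∂_2: C_2 → C_1 sends each 2-simplex [p,q,r] to [q,r] − [p,r] + [p,q]. For instance
  ∂def = ef − df + de,
  ∂adg = dg − ag + ad.
This gives a 21×14 integer matrix of rank 13; reducing to Smith normal form yields diagonal entries (1,1,1,1,1,1,1,1,1,1,1,1,1).

Computing H_k = (kernel of ∂_k) / (image of ∂_{k+1}):

  H_0: rank C_0 − rank ∂_1 = 7 − 6 = 1, and the invariant factors of ∂_1 are all 1, so H_0 ≅ Z.
  H_1: rank ker ∂_1 − rank ∂_2 = (21 − 6) − 13 = 2, and the invariant factors of ∂_2 are all 1, so H_1 ≅ Z^2.
  H_2: rank ker ∂_2 − rank ∂_3 = (14 − 13) − 0 = 1, and there is no ∂_3, so H_2 ≅ Z.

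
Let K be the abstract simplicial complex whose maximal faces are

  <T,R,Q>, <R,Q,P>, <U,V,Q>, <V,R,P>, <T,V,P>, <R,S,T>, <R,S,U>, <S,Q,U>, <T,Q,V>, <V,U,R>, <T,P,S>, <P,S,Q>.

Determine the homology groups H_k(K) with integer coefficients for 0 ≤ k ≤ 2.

K has 7 vertices, 18 edges, 12 triangles.
rank ∂_0 = 0, rank ∂_1 = 6 ⇒ b_0 = 7 − 0 − 6 = 1; all invariant factors of ∂_1 are 1 so no torsion. So H_0 = Z.
rank ∂_1 = 6, rank ∂_2 = 12 ⇒ b_1 = 18 − 6 − 12 = 0; ∂_2 has invariant factor(s) [2] giving torsion. So H_1 = Z/2.
rank ∂_2 = 12, rank ∂_3 = 0 ⇒ b_2 = 12 − 12 − 0 = 0. So H_2 = 0.

H_0 = Z,  H_1 = Z/2,  H_2 = 0.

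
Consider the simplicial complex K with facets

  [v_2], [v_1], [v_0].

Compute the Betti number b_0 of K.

Take the total order v_0 < v_1 < v_2 on the vertex set. Then K (dimension 0) consists of the simplices:

  0-simplices (3): [v_0], [v_1], [v_2]

giving chain groups C_0 ≅ Z^3.

Now H_k = ker ∂_k / im ∂_{k+1}, so:

  H_0: rank C_0 − rank ∂_1 = 3 − 0 = 3, and there is no ∂_1, so H_0 = Z^3.

(K is a triangulation of a set of 3 points.)

Hence the Betti numbers are b_0 = 3.

b_0 = 3.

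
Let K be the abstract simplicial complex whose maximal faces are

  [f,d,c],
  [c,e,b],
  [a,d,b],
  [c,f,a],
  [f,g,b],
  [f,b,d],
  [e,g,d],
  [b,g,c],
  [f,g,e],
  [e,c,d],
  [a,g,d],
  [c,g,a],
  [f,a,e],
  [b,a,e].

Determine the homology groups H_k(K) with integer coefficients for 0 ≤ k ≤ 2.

K has 7 vertices, 21 edges, 14 triangles.
rank ∂_0 = 0, rank ∂_1 = 6 ⇒ b_0 = 7 − 0 − 6 = 1; all invariant factors of ∂_1 are 1 so no torsion. So H_0 ≅ Z.
rank ∂_1 = 6, rank ∂_2 = 13 ⇒ b_1 = 21 − 6 − 13 = 2; all invariant factors of ∂_2 are 1 so no torsion. So H_1 ≅ Z^2.
rank ∂_2 = 13, rank ∂_3 = 0 ⇒ b_2 = 14 − 13 − 0 = 1. So H_2 ≅ Z.

H_0 ≅ Z,  H_1 ≅ Z^2,  H_2 ≅ Z.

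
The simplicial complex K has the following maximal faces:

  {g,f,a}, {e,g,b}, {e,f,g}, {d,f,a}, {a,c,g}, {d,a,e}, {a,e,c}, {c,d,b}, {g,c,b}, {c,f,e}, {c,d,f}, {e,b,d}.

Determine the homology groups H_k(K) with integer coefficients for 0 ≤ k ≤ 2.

K has 7 vertices, 18 edges, 12 triangles.
rank ∂_0 = 0, rank ∂_1 = 6 ⇒ b_0 = 7 − 0 − 6 = 1; all invariant factors of ∂_1 are 1 so no torsion. So H_0 = Z.
rank ∂_1 = 6, rank ∂_2 = 12 ⇒ b_1 = 18 − 6 − 12 = 0; ∂_2 has invariant factor(s) [2] giving torsion. So H_1 = Z/2Z.
rank ∂_2 = 12, rank ∂_3 = 0 ⇒ b_2 = 12 − 12 − 0 = 0. So H_2 = 0.

H_0 = Z,  H_1 = Z/2Z,  H_2 = 0.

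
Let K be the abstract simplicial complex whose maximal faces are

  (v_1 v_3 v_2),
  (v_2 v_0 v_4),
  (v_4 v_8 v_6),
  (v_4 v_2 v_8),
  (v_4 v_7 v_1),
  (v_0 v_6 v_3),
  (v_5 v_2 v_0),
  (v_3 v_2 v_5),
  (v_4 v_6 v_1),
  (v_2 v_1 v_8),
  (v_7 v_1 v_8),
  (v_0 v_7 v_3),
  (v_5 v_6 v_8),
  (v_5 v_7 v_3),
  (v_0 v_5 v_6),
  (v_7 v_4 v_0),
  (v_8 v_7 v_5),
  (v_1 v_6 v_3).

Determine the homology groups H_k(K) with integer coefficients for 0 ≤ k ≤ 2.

Take the total order v_0 < v_1 < v_2 < v_3 < v_4 < v_5 < v_6 < v_7 < v_8 on the vertex set. Then K (dimension 2) consists of the simplices:

  0-simplices (9): [v_0], [v_1], [v_2], [v_3], [v_4], [v_5], [v_6], [v_7], [v_8]
  1-simplices (27): (27 of them)
  2-simplices (18): (18 of them)

giving chain groups C_0 ≅ Z^9, C_1 ≅ Z^27, C_2 ≅ Z^18.

Boundary ∂_1: C_1 → C_0 sends each edge [p,q] (with p < q) to q − p.
The resulting 9×27 matrix has rank 8, and its Smith normal form has invariant factors (1,1,1,1,1,1,1,1).

The boundary map ∂_2: C_2 → C_1 sends each 2-simplex [p,q,r] to [q,r] − [p,r] + [p,q]. For instance
  ∂[v_0,v_2,v_4] = [v_2,v_4] − [v_0,v_4] + [v_0,v_2],
  ∂[v_2,v_4,v_8] = [v_4,v_8] − [v_2,v_8] + [v_2,v_4].
The 27×18 boundary matrix has rank 18 and Smith normal form diag(1,1,1,1,1,1,1,1,1,1,1,1,1,1,1,1,1,2).

Reading off H_k = ker ∂_k / im ∂_{k+1}:

  H_0: rank C_0 − rank ∂_1 = 9 − 8 = 1, and the invariant factors of ∂_1 are all 1, so H_0 ≅ Z.
  H_1: rank ker ∂_1 − rank ∂_2 = (27 − 8) − 18 = 1, and ∂_2 has invariant factor 2 > 1, so H_1 ≅ Z × Z/2.
  H_2: rank ker ∂_2 − rank ∂_3 = (18 − 18) − 0 = 0, and there is no ∂_3, so H_2 ≅ 0.

As a check, the Euler characteristic is 9 − 27 + 18 = 0, which agrees with 1 − 1 + 0 = 0.

H_0 = Z,  H_1 = Z × Z/2,  H_2 = 0.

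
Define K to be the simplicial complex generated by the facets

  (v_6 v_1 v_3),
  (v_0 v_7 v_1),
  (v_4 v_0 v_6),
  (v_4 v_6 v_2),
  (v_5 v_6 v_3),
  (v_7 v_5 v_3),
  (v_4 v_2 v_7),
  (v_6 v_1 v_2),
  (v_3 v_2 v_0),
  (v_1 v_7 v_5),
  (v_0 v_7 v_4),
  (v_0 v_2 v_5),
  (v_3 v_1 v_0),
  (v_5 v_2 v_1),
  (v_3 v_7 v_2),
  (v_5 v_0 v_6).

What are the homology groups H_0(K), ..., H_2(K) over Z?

Fix the vertex order v_0 < v_1 < v_2 < v_3 < v_4 < v_5 < v_6 < v_7 and write every simplex with vertices in increasing order. Then dim K = 2 and the simplices of K are:

  0-simplices (8): [v_0], [v_1], [v_2], [v_3], [v_4], [v_5], [v_6], [v_7]
  1-simplices (24): (24 of them)
  2-simplices (16): (16 of them)

Hence C_0 ≅ Z^8, C_1 ≅ Z^24, C_2 ≅ Z^16.

Boundary ∂_1: C_1 → C_0 maps an edge to its endpoints' difference, ∂[p,q] = q − p. For instance
  ∂[v_4,v_7] = [v_7] − [v_4].
The 8×24 boundary matrix has rank 7 and Smith normal form diag(1,1,1,1,1,1,1).

Boundary ∂_2: C_2 → C_1 sends each 2-simplex [p,q,r] to [q,r] − [p,r] + [p,q]. For instance
  ∂[v_0,v_2,v_5] = [v_2,v_5] − [v_0,v_5] + [v_0,v_2],
  ∂[v_0,v_5,v_6] = [v_5,v_6] − [v_0,v_6] + [v_0,v_5].
The resulting 24×16 matrix has rank 15, and its Smith normal form has invariant factors (1,1,1,1,1,1,1,1,1,1,1,1,1,1,1).

From H_k ≅ ker(∂_k) / im(∂_{k+1}) we obtain:

  H_0: rank C_0 − rank ∂_1 = 8 − 7 = 1, and the invariant factors of ∂_1 are all 1, so H_0 = Z.
  H_1: rank ker ∂_1 − rank ∂_2 = (24 − 7) − 15 = 2, and the invariant factors of ∂_2 are all 1, so H_1 = Z^2.
  H_2: rank ker ∂_2 − rank ∂_3 = (16 − 15) − 0 = 1, and there is no ∂_3, so H_2 = Z.

(K is a triangulation of the torus T^2.)

H_0 = Z,  H_1 = Z^2,  H_2 = Z.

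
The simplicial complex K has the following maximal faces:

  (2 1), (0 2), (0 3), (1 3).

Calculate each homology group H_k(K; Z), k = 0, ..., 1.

Take the total order 0 < 1 < 2 < 3 on the vertex set. Then K (dimension 1) consists of the simplices:

  0-simplices (4): [0], [1], [2], [3]
  1-simplices (4): [0,2], [0,3], [1,2], [1,3]

giving chain groups C_0 ≅ Z^4, C_1 ≅ Z^4.

∂_1: C_1 → C_0 is given by ∂[p,q] = [q] − [p].
As a 4×4 matrix over Z this has rank 3, with invariant factors (1,1,1).

Computing H_k = (kernel of ∂_k) / (image of ∂_{k+1}):

  H_0: rank C_0 − rank ∂_1 = 4 − 3 = 1, and the invariant factors of ∂_1 are all 1, so H_0 = Z.
  H_1: rank ker ∂_1 − rank ∂_2 = (4 − 3) − 0 = 1, and there is no ∂_2, so H_1 = Z.

H_0 ≅ Z,  H_1 ≅ Z.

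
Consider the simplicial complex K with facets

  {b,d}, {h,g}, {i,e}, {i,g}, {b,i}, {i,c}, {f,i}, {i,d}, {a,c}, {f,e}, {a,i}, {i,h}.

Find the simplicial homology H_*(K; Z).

K has 9 vertices, 12 edges.
rank ∂_0 = 0, rank ∂_1 = 8 ⇒ b_0 = 9 − 0 − 8 = 1; all invariant factors of ∂_1 are 1 so no torsion. So H_0 ≅ Z.
rank ∂_1 = 8, rank ∂_2 = 0 ⇒ b_1 = 12 − 8 − 0 = 4. So H_1 ≅ Z^4.

H_0 ≅ Z,  H_1 ≅ Z^4.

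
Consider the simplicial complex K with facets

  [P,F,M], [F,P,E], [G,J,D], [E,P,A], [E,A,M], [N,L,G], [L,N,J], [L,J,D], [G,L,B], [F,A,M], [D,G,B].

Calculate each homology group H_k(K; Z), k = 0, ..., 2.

H_0 ≅ Z^2,  H_1 ≅ Z^2,  H_2 = 0.

Take the total order A < B < D < E < F < G < J < L < M < N < P on the vertex set. Then K (dimension 2) consists of the simplices:

  0-simplices (11): A, B, D, E, F, G, J, L, M, N, P
  1-simplices (22): AE, AF, AM, AP, BD, BG, BL, DG, DJ, DL, EF, EM, EP, FM, FP, GJ, GL, GN, JL, JN, LN, MP
  2-simplices (11): AEM, AEP, AFM, BDG, BGL, DGJ, DJL, EFP, FMP, GLN, JLN

giving chain groups C_0 ≅ Z^11, C_1 ≅ Z^22, C_2 ≅ Z^11.

Boundary ∂_1: C_1 → C_0 sends each edge [p,q] (with p < q) to q − p. For instance
  ∂EP = P − E.
The resulting 11×22 matrix has rank 9, and its Smith normal form has invariant factors (1,1,1,1,1,1,1,1,1).

Boundary ∂_2: C_2 → C_1 maps a triangle to the signed sum of its edges. For instance
  ∂EFP = FP − EP + EF,
  ∂AFM = FM − AM + AF.
The resulting 22×11 matrix has rank 11, and its Smith normal form has invariant factors (1,1,1,1,1,1,1,1,1,1,1).

Computing H_k = (kernel of ∂_k) / (image of ∂_{k+1}):

  H_0: rank C_0 − rank ∂_1 = 11 − 9 = 2, and the invariant factors of ∂_1 are all 1, so H_0 ≅ Z^2.
  H_1: rank ker ∂_1 − rank ∂_2 = (22 − 9) − 11 = 2, and the invariant factors of ∂_2 are all 1, so H_1 ≅ Z^2.
  H_2: rank ker ∂_2 − rank ∂_3 = (11 − 11) − 0 = 0, and there is no ∂_3, so H_2 ≅ 0.

As a check, the Euler characteristic is 11 − 22 + 11 = 0, which agrees with 2 − 2 + 0 = 0.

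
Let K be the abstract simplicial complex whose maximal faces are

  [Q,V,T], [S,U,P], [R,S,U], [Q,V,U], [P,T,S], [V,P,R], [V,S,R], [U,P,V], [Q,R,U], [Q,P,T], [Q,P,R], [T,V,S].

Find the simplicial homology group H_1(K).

H_1 ≅ Z/2Z.

Order the vertices as P < Q < R < S < T < U < V. Listing each simplex with vertices in this order, K has dimension 2 with simplices:

  0-simplices (7): P, Q, R, S, T, U, V
  1-simplices (18): PQ, PR, PS, PT, PU, PV, QR, QT, QU, QV, RS, RU, RV, ST, SU, SV, TV, UV
  2-simplices (12): PQR, PQT, PRV, PST, PSU, PUV, QRU, QTV, QUV, RSU, RSV, STV

so the chain groups are C_0 ≅ Z^7, C_1 ≅ Z^18, C_2 ≅ Z^12.

The boundary map ∂_1: C_1 → C_0 sends each edge [p,q] (with p < q) to q − p. For instance
  ∂QU = U − Q.
This gives a 7×18 integer matrix of rank 6; reducing to Smith normal form yields diagonal entries (1,1,1,1,1,1).

Boundary ∂_2: C_2 → C_1 sends each 2-simplex [p,q,r] to [q,r] − [p,r] + [p,q]. For instance
  ∂PQT = QT − PT + PQ,
  ∂PUV = UV − PV + PU.
The 18×12 boundary matrix has rank 12 and Smith normal form diag(1,1,1,1,1,1,1,1,1,1,1,2).

From H_k ≅ ker(∂_k) / im(∂_{k+1}) we obtain:

  H_1: rank ker ∂_1 − rank ∂_2 = (18 − 6) − 12 = 0, and ∂_2 has invariant factor 2 > 1, so H_1 = Z/2Z.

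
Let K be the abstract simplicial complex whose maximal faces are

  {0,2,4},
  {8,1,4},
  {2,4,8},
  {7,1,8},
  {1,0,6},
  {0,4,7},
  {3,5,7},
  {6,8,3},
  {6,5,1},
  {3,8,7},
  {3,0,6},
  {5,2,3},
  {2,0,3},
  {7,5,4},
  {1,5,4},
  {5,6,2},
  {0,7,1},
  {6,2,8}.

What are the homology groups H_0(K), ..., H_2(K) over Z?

Fix the vertex order 0 < 1 < 2 < 3 < 4 < 5 < 6 < 7 < 8 and write every simplex with vertices in increasing order. Then dim K = 2 and the simplices of K are:

  0-simplices (9): [0], [1], [2], [3], [4], [5], [6], [7], [8]
  1-simplices (27): (27 of them)
  2-simplices (18): [0,1,6], [0,1,7], [0,2,3], [0,2,4], [0,3,6], [0,4,7], [1,4,5], [1,4,8], [1,5,6], [1,7,8], [2,3,5], [2,4,8], [2,5,6], [2,6,8], [3,5,7], [3,6,8], [3,7,8], [4,5,7]

so the chain groups are C_0 ≅ Z^9, C_1 ≅ Z^27, C_2 ≅ Z^18.

∂_1: C_1 → C_0 is given by ∂[p,q] = [q] − [p]. For instance
  ∂[1,6] = [6] − [1].
As a 9×27 matrix over Z this has rank 8, with invariant factors (1,1,1,1,1,1,1,1).

The boundary map ∂_2: C_2 → C_1 acts by ∂[p,q,r] = [q,r] − [p,r] + [p,q]. For instance
  ∂[1,7,8] = [7,8] − [1,8] + [1,7],
  ∂[3,5,7] = [5,7] − [3,7] + [3,5].
The resulting 27×18 matrix has rank 18, and its Smith normal form has invariant factors (1,1,1,1,1,1,1,1,1,1,1,1,1,1,1,1,1,2).

From H_k ≅ ker(∂_k) / im(∂_{k+1}) we obtain:

  H_0: rank C_0 − rank ∂_1 = 9 − 8 = 1, and the invariant factors of ∂_1 are all 1, so H_0 = Z.
  H_1: rank ker ∂_1 − rank ∂_2 = (27 − 8) − 18 = 1, and ∂_2 has invariant factor 2 > 1, so H_1 = Z ⊕ Z/2Z.
  H_2: rank ker ∂_2 − rank ∂_3 = (18 − 18) − 0 = 0, and there is no ∂_3, so H_2 = 0.

H_0 = Z,  H_1 = Z ⊕ Z/2Z,  H_2 = 0.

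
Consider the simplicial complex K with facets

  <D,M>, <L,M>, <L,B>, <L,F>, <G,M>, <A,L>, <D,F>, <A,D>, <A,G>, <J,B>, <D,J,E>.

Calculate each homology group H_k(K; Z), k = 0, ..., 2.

H_0 = Z,  H_1 = Z^4,  H_2 = 0.

We work with the vertex ordering A < B < D < E < F < G < J < L < M. The simplices of K, each written with vertices in increasing order, are:

  0-simplices (9): A, B, D, E, F, G, J, L, M
  1-simplices (13): AD, AG, AL, BJ, BL, DE, DF, DJ, DM, EJ, FL, GM, LM
  2-simplices (1): DEJ

Hence C_0 ≅ Z^9, C_1 ≅ Z^13, C_2 ≅ Z^1.

∂_1: C_1 → C_0 maps an edge to its endpoints' difference, ∂[p,q] = q − p. For instance
  ∂AD = D − A.
The resulting 9×13 matrix has rank 8, and its Smith normal form has invariant factors (1,1,1,1,1,1,1,1).

∂_2: C_2 → C_1 acts by ∂[p,q,r] = [q,r] − [p,r] + [p,q]. For instance
  ∂DEJ = EJ − DJ + DE.
The 13×1 boundary matrix has rank 1 and Smith normal form diag(1).

Now H_k = ker ∂_k / im ∂_{k+1}, so:

  H_0: rank C_0 − rank ∂_1 = 9 − 8 = 1, and the invariant factors of ∂_1 are all 1, so H_0 = Z.
  H_1: rank ker ∂_1 − rank ∂_2 = (13 − 8) − 1 = 4, and the invariant factors of ∂_2 are all 1, so H_1 = Z^4.
  H_2: rank ker ∂_2 − rank ∂_3 = (1 − 1) − 0 = 0, and there is no ∂_3, so H_2 = 0.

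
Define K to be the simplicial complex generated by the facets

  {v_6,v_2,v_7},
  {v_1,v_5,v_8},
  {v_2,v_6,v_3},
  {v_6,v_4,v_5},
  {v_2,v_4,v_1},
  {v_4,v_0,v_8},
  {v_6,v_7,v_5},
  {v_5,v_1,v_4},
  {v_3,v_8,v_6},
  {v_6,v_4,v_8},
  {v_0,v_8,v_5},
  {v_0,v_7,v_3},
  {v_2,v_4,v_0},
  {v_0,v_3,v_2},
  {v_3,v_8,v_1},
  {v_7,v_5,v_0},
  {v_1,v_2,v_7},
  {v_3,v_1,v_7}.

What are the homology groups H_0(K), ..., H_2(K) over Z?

H_0 ≅ Z,  H_1 ≅ Z ⊕ Z/2Z,  H_2 = 0.

We work with the vertex ordering v_0 < v_1 < v_2 < v_3 < v_4 < v_5 < v_6 < v_7 < v_8. The simplices of K, each written with vertices in increasing order, are:

  0-simplices (9): [v_0], [v_1], [v_2], [v_3], [v_4], [v_5], [v_6], [v_7], [v_8]
  1-simplices (27): (27 of them)
  2-simplices (18): (18 of them)

giving chain groups C_0 ≅ Z^9, C_1 ≅ Z^27, C_2 ≅ Z^18.

∂_1: C_1 → C_0 maps an edge to its endpoints' difference, ∂[p,q] = q − p. For instance
  ∂[v_1,v_2] = [v_2] − [v_1].
As a 9×27 matrix over Z this has rank 8, with invariant factors (1,1,1,1,1,1,1,1).

∂_2: C_2 → C_1 maps a triangle to the signed sum of its edges. For instance
  ∂[v_4,v_6,v_8] = [v_6,v_8] − [v_4,v_8] + [v_4,v_6],
  ∂[v_0,v_4,v_8] = [v_4,v_8] − [v_0,v_8] + [v_0,v_4].
This gives a 27×18 integer matrix of rank 18; reducing to Smith normal form yields diagonal entries (1,1,1,1,1,1,1,1,1,1,1,1,1,1,1,1,1,2).

Reading off H_k = ker ∂_k / im ∂_{k+1}:

  H_0: rank C_0 − rank ∂_1 = 9 − 8 = 1, and the invariant factors of ∂_1 are all 1, so H_0 ≅ Z.
  H_1: rank ker ∂_1 − rank ∂_2 = (27 − 8) − 18 = 1, and ∂_2 has invariant factor 2 > 1, so H_1 ≅ Z ⊕ Z/2Z.
  H_2: rank ker ∂_2 − rank ∂_3 = (18 − 18) − 0 = 0, and there is no ∂_3, so H_2 ≅ 0.

(K is a triangulation of the Klein bottle.)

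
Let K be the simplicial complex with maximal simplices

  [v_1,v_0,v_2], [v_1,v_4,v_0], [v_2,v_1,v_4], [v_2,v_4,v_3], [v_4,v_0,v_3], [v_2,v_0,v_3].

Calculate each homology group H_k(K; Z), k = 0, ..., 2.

Order the vertices as v_0 < v_1 < v_2 < v_3 < v_4. Listing each simplex with vertices in this order, K has dimension 2 with simplices:

  0-simplices (5): [v_0], [v_1], [v_2], [v_3], [v_4]
  1-simplices (9): [v_0,v_1], [v_0,v_2], [v_0,v_3], [v_0,v_4], [v_1,v_2], [v_1,v_4], [v_2,v_3], [v_2,v_4], [v_3,v_4]
  2-simplices (6): [v_0,v_1,v_2], [v_0,v_1,v_4], [v_0,v_2,v_3], [v_0,v_3,v_4], [v_1,v_2,v_4], [v_2,v_3,v_4]

giving chain groups C_0 ≅ Z^5, C_1 ≅ Z^9, C_2 ≅ Z^6.

Boundary ∂_1: C_1 → C_0 sends each edge [p,q] (with p < q) to q − p. For instance
  ∂[v_1,v_4] = [v_4] − [v_1].
As a 5×9 matrix over Z this has rank 4, with invariant factors (1,1,1,1).

Boundary ∂_2: C_2 → C_1 acts by ∂[p,q,r] = [q,r] − [p,r] + [p,q]. For instance
  ∂[v_0,v_1,v_4] = [v_1,v_4] − [v_0,v_4] + [v_0,v_1],
  ∂[v_1,v_2,v_4] = [v_2,v_4] − [v_1,v_4] + [v_1,v_2].
As a 9×6 matrix over Z this has rank 5, with invariant factors (1,1,1,1,1).

Computing H_k = (kernel of ∂_k) / (image of ∂_{k+1}):

  H_0: rank C_0 − rank ∂_1 = 5 − 4 = 1, and the invariant factors of ∂_1 are all 1, so H_0 = Z.
  H_1: rank ker ∂_1 − rank ∂_2 = (9 − 4) − 5 = 0, and the invariant factors of ∂_2 are all 1, so H_1 = 0.
  H_2: rank ker ∂_2 − rank ∂_3 = (6 − 5) − 0 = 1, and there is no ∂_3, so H_2 = Z.

(K is a triangulation of the 2-sphere S^2.)

H_0 ≅ Z,  H_1 = 0,  H_2 ≅ Z.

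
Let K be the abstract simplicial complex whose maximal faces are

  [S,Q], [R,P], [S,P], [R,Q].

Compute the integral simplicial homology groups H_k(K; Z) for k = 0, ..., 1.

H_0 = Z,  H_1 = Z.

Order the vertices as P < Q < R < S. Listing each simplex with vertices in this order, K has dimension 1 with simplices:

  0-simplices (4): P, Q, R, S
  1-simplices (4): PR, PS, QR, QS

Hence C_0 ≅ Z^4, C_1 ≅ Z^4.

∂_1: C_1 → C_0 sends each edge [p,q] (with p < q) to q − p. For instance
  ∂PR = R − P.
This gives a 4×4 integer matrix of rank 3; reducing to Smith normal form yields diagonal entries (1,1,1).

Now H_k = ker ∂_k / im ∂_{k+1}, so:

  H_0: rank C_0 − rank ∂_1 = 4 − 3 = 1, and the invariant factors of ∂_1 are all 1, so H_0 = Z.
  H_1: rank ker ∂_1 − rank ∂_2 = (4 − 3) − 0 = 1, and there is no ∂_2, so H_1 = Z.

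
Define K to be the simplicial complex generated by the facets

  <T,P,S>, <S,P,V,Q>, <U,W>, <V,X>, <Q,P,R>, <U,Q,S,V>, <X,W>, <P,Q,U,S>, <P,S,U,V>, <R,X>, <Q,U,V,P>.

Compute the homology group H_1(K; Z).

H_1 = Z^2.

Fix the vertex order P < Q < R < S < T < U < V < W < X and write every simplex with vertices in increasing order. Then dim K = 3 and the simplices of K are:

  0-simplices (9): P, Q, R, S, T, U, V, W, X
  1-simplices (18): PQ, PR, PS, PT, PU, PV, QR, QS, QU, QV, RX, ST, SU, SV, UV, UW, VX, WX
  2-simplices (12): PQR, PQS, PQU, PQV, PST, PSU, PSV, PUV, QSU, QSV, QUV, SUV
  3-simplices (5): PQSU, PQSV, PQUV, PSUV, QSUV

so the chain groups are C_0 ≅ Z^9, C_1 ≅ Z^18, C_2 ≅ Z^12, C_3 ≅ Z^5.

∂_1: C_1 → C_0 maps an edge to its endpoints' difference, ∂[p,q] = q − p. For instance
  ∂UV = V − U.
This gives a 9×18 integer matrix of rank 8; reducing to Smith normal form yields diagonal entries (1,1,1,1,1,1,1,1).

∂_2: C_2 → C_1 maps a triangle to the signed sum of its edges. For instance
  ∂PQS = QS − PS + PQ,
  ∂QSV = SV − QV + QS.
The resulting 18×12 matrix has rank 8, and its Smith normal form has invariant factors (1,1,1,1,1,1,1,1).

The boundary map ∂_3: C_3 → C_2 sends each 3-simplex σ to the alternating sum Σ_i (−1)^i (σ with its i-th vertex removed). For instance
  ∂PQSV = QSV − PSV + PQV − PQS,
  ∂PSUV = SUV − PUV + PSV − PSU.
As a 12×5 matrix over Z this has rank 4, with invariant factors (1,1,1,1).

Reading off H_k = ker ∂_k / im ∂_{k+1}:

  H_1: rank ker ∂_1 − rank ∂_2 = (18 − 8) − 8 = 2, and the invariant factors of ∂_2 are all 1, so H_1 = Z^2.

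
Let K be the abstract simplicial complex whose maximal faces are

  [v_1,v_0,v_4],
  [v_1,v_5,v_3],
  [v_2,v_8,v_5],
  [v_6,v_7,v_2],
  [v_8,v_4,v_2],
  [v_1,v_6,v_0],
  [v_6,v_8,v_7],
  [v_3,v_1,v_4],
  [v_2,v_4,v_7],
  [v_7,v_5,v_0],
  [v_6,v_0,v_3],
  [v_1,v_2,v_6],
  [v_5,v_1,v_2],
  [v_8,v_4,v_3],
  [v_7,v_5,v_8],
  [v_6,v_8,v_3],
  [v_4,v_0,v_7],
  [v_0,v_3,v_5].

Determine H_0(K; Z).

K has 9 vertices, 27 edges, 18 triangles.
rank ∂_0 = 0, rank ∂_1 = 8 ⇒ b_0 = 9 − 0 − 8 = 1; all invariant factors of ∂_1 are 1 so no torsion. So H_0 = Z.

H_0 ≅ Z.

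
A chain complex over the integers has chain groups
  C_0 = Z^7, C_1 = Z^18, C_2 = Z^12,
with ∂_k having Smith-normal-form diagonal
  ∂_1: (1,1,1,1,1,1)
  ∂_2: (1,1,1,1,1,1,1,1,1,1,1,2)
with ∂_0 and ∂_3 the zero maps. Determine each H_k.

H_0: b_0 = 7 − 0 − 6 = 1; torsion from ∂_1 factors > 1: none. So H_0 ≅ Z.
H_1: b_1 = 18 − 6 − 12 = 0; torsion from ∂_2 factors > 1: [2]. So H_1 ≅ Z_2.
H_2: b_2 = 12 − 12 − 0 = 0; torsion from ∂_3 factors > 1: none. So H_2 ≅ 0.

H_0 ≅ Z,  H_1 ≅ Z_2,  H_2 = 0.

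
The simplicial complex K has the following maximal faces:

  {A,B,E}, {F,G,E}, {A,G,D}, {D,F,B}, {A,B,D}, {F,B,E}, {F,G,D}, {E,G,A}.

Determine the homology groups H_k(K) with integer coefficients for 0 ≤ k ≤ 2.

Take the total order A < B < D < E < F < G on the vertex set. Then K (dimension 2) consists of the simplices:

  0-simplices (6): A, B, D, E, F, G
  1-simplices (12): AB, AD, AE, AG, BD, BE, BF, DF, DG, EF, EG, FG
  2-simplices (8): ABD, ABE, ADG, AEG, BDF, BEF, DFG, EFG

so the chain groups are C_0 ≅ Z^6, C_1 ≅ Z^12, C_2 ≅ Z^8.

Boundary ∂_1: C_1 → C_0 maps an edge to its endpoints' difference, ∂[p,q] = q − p.
This gives a 6×12 integer matrix of rank 5; reducing to Smith normal form yields diagonal entries (1,1,1,1,1).

∂_2: C_2 → C_1 maps a triangle to the signed sum of its edges. For instance
  ∂EFG = FG − EG + EF,
  ∂ABE = BE − AE + AB.
The resulting 12×8 matrix has rank 7, and its Smith normal form has invariant factors (1,1,1,1,1,1,1).

From H_k ≅ ker(∂_k) / im(∂_{k+1}) we obtain:

  H_0: rank C_0 − rank ∂_1 = 6 − 5 = 1, and the invariant factors of ∂_1 are all 1, so H_0 = Z.
  H_1: rank ker ∂_1 − rank ∂_2 = (12 − 5) − 7 = 0, and the invariant factors of ∂_2 are all 1, so H_1 = 0.
  H_2: rank ker ∂_2 − rank ∂_3 = (8 − 7) − 0 = 1, and there is no ∂_3, so H_2 = Z.

As a check, the Euler characteristic is 6 − 12 + 8 = 2, which agrees with 1 − 0 + 1 = 2.

H_0 = Z,  H_1 = 0,  H_2 = Z.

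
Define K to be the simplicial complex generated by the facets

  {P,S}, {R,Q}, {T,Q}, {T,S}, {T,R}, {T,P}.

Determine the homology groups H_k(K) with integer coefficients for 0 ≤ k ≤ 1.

Take the total order P < Q < R < S < T on the vertex set. Then K (dimension 1) consists of the simplices:

  0-simplices (5): P, Q, R, S, T
  1-simplices (6): PS, PT, QR, QT, RT, ST

Hence C_0 ≅ Z^5, C_1 ≅ Z^6.

∂_1: C_1 → C_0 sends each edge [p,q] (with p < q) to q − p. For instance
  ∂PS = S − P.
The 5×6 boundary matrix has rank 4 and Smith normal form diag(1,1,1,1).

Reading off H_k = ker ∂_k / im ∂_{k+1}:

  H_0: rank C_0 − rank ∂_1 = 5 − 4 = 1, and the invariant factors of ∂_1 are all 1, so H_0 ≅ Z.
  H_1: rank ker ∂_1 − rank ∂_2 = (6 − 4) − 0 = 2, and there is no ∂_2, so H_1 ≅ Z^2.

H_0 = Z,  H_1 = Z^2.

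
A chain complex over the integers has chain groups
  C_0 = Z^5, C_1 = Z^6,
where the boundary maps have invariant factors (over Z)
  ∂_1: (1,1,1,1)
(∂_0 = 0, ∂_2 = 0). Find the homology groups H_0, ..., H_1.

H_0 = Z,  H_1 = Z^2.

H_0: b_0 = 5 − 0 − 4 = 1; torsion from ∂_1 factors > 1: none. So H_0 = Z.
H_1: b_1 = 6 − 4 − 0 = 2; torsion from ∂_2 factors > 1: none. So H_1 = Z^2.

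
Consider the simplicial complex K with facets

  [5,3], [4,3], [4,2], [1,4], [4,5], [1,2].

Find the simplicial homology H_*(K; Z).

We work with the vertex ordering 1 < 2 < 3 < 4 < 5. The simplices of K, each written with vertices in increasing order, are:

  0-simplices (5): [1], [2], [3], [4], [5]
  1-simplices (6): [1,2], [1,4], [2,4], [3,4], [3,5], [4,5]

giving chain groups C_0 ≅ Z^5, C_1 ≅ Z^6.

∂_1: C_1 → C_0 is given by ∂[p,q] = [q] − [p].
This gives a 5×6 integer matrix of rank 4; reducing to Smith normal form yields diagonal entries (1,1,1,1).

Now H_k = ker ∂_k / im ∂_{k+1}, so:

  H_0: rank C_0 − rank ∂_1 = 5 − 4 = 1, and the invariant factors of ∂_1 are all 1, so H_0 ≅ Z.
  H_1: rank ker ∂_1 − rank ∂_2 = (6 − 4) − 0 = 2, and there is no ∂_2, so H_1 ≅ Z^2.

As a check, the Euler characteristic is 5 − 6 = -1, which agrees with 1 − 2 = -1.

H_0 ≅ Z,  H_1 ≅ Z^2.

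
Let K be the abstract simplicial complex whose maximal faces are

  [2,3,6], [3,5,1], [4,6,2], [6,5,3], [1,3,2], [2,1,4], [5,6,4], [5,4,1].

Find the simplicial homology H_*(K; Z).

H_0 = Z,  H_1 = 0,  H_2 = Z.

Fix the vertex order 1 < 2 < 3 < 4 < 5 < 6 and write every simplex with vertices in increasing order. Then dim K = 2 and the simplices of K are:

  0-simplices (6): [1], [2], [3], [4], [5], [6]
  1-simplices (12): [1,2], [1,3], [1,4], [1,5], [2,3], [2,4], [2,6], [3,5], [3,6], [4,5], [4,6], [5,6]
  2-simplices (8): [1,2,3], [1,2,4], [1,3,5], [1,4,5], [2,3,6], [2,4,6], [3,5,6], [4,5,6]

Hence C_0 ≅ Z^6, C_1 ≅ Z^12, C_2 ≅ Z^8.

The boundary map ∂_1: C_1 → C_0 sends each edge [p,q] (with p < q) to q − p. For instance
  ∂[1,4] = [4] − [1].
This gives a 6×12 integer matrix of rank 5; reducing to Smith normal form yields diagonal entries (1,1,1,1,1).

The boundary map ∂_2: C_2 → C_1 sends each 2-simplex [p,q,r] to [q,r] − [p,r] + [p,q]. For instance
  ∂[1,2,4] = [2,4] − [1,4] + [1,2],
  ∂[1,2,3] = [2,3] − [1,3] + [1,2].
This gives a 12×8 integer matrix of rank 7; reducing to Smith normal form yields diagonal entries (1,1,1,1,1,1,1).

Computing H_k = (kernel of ∂_k) / (image of ∂_{k+1}):

  H_0: rank C_0 − rank ∂_1 = 6 − 5 = 1, and the invariant factors of ∂_1 are all 1, so H_0 ≅ Z.
  H_1: rank ker ∂_1 − rank ∂_2 = (12 − 5) − 7 = 0, and the invariant factors of ∂_2 are all 1, so H_1 ≅ 0.
  H_2: rank ker ∂_2 − rank ∂_3 = (8 − 7) − 0 = 1, and there is no ∂_3, so H_2 ≅ Z.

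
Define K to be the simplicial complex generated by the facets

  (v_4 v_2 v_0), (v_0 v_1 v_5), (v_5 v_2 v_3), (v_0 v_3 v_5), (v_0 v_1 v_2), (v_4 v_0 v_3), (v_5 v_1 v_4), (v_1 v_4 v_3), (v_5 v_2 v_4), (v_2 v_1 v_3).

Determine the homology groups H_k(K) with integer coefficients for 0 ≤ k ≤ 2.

H_0 = Z,  H_1 = Z_2,  H_2 = 0.

Take the total order v_0 < v_1 < v_2 < v_3 < v_4 < v_5 on the vertex set. Then K (dimension 2) consists of the simplices:

  0-simplices (6): [v_0], [v_1], [v_2], [v_3], [v_4], [v_5]
  1-simplices (15): (15 of them)
  2-simplices (10): [v_0,v_1,v_2], [v_0,v_1,v_5], [v_0,v_2,v_4], [v_0,v_3,v_4], [v_0,v_3,v_5], [v_1,v_2,v_3], [v_1,v_3,v_4], [v_1,v_4,v_5], [v_2,v_3,v_5], [v_2,v_4,v_5]

Hence C_0 ≅ Z^6, C_1 ≅ Z^15, C_2 ≅ Z^10.

∂_1: C_1 → C_0 maps an edge to its endpoints' difference, ∂[p,q] = q − p. For instance
  ∂[v_1,v_2] = [v_2] − [v_1].
This gives a 6×15 integer matrix of rank 5; reducing to Smith normal form yields diagonal entries (1,1,1,1,1).

∂_2: C_2 → C_1 maps a triangle to the signed sum of its edges. For instance
  ∂[v_1,v_3,v_4] = [v_3,v_4] − [v_1,v_4] + [v_1,v_3],
  ∂[v_0,v_1,v_5] = [v_1,v_5] − [v_0,v_5] + [v_0,v_1].
As a 15×10 matrix over Z this has rank 10, with invariant factors (1,1,1,1,1,1,1,1,1,2).

From H_k ≅ ker(∂_k) / im(∂_{k+1}) we obtain:

  H_0: rank C_0 − rank ∂_1 = 6 − 5 = 1, and the invariant factors of ∂_1 are all 1, so H_0 = Z.
  H_1: rank ker ∂_1 − rank ∂_2 = (15 − 5) − 10 = 0, and ∂_2 has invariant factor 2 > 1, so H_1 = Z_2.
  H_2: rank ker ∂_2 − rank ∂_3 = (10 − 10) − 0 = 0, and there is no ∂_3, so H_2 = 0.

As a check, the Euler characteristic is 6 − 15 + 10 = 1, which agrees with 1 − 0 + 0 = 1.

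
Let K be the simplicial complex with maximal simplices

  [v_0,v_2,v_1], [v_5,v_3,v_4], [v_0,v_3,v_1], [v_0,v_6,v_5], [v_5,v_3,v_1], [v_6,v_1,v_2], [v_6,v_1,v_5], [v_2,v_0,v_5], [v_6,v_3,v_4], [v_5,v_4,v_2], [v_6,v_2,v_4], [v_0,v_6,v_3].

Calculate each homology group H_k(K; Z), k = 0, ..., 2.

Order the vertices as v_0 < v_1 < v_2 < v_3 < v_4 < v_5 < v_6. Listing each simplex with vertices in this order, K has dimension 2 with simplices:

  0-simplices (7): [v_0], [v_1], [v_2], [v_3], [v_4], [v_5], [v_6]
  1-simplices (18): (18 of them)
  2-simplices (12): (12 of them)

Hence C_0 ≅ Z^7, C_1 ≅ Z^18, C_2 ≅ Z^12.

The boundary map ∂_1: C_1 → C_0 sends each edge [p,q] (with p < q) to q − p. For instance
  ∂[v_5,v_6] = [v_6] − [v_5].
As a 7×18 matrix over Z this has rank 6, with invariant factors (1,1,1,1,1,1).

The boundary map ∂_2: C_2 → C_1 sends each 2-simplex [p,q,r] to [q,r] − [p,r] + [p,q]. For instance
  ∂[v_3,v_4,v_6] = [v_4,v_6] − [v_3,v_6] + [v_3,v_4],
  ∂[v_1,v_5,v_6] = [v_5,v_6] − [v_1,v_6] + [v_1,v_5].
This gives a 18×12 integer matrix of rank 12; reducing to Smith normal form yields diagonal entries (1,1,1,1,1,1,1,1,1,1,1,2).

Computing H_k = (kernel of ∂_k) / (image of ∂_{k+1}):

  H_0: rank C_0 − rank ∂_1 = 7 − 6 = 1, and the invariant factors of ∂_1 are all 1, so H_0 = Z.
  H_1: rank ker ∂_1 − rank ∂_2 = (18 − 6) − 12 = 0, and ∂_2 has invariant factor 2 > 1, so H_1 = Z/2.
  H_2: rank ker ∂_2 − rank ∂_3 = (12 − 12) − 0 = 0, and there is no ∂_3, so H_2 = 0.

(K is a triangulation of the real projective plane RP^2.)

H_0 ≅ Z,  H_1 ≅ Z/2,  H_2 = 0.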